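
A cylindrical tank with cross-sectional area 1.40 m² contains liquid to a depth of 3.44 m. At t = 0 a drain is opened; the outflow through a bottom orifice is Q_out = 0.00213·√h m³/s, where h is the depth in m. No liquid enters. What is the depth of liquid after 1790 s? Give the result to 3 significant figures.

0.243 m

With no inflow, A dh/dt = −0.00213 √h.
Separate and integrate: 2(√h − √h₀) = −(0.00213/A) t.
√h = √3.44 − 0.00213·1790/(2·1.40) = 1.8547 − 1.3617 = 0.49305.
h = 0.49305² = 0.24309 m.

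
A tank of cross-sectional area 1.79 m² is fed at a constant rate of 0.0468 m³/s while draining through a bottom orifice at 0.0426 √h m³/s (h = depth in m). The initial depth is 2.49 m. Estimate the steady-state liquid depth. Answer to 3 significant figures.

Accumulation of liquid (constant cross-section A): A dh/dt = Q_in − 0.0426 √h. At steady state dh/dt = 0:
Q_in = 0.0426 √h_ss ⇒ √h_ss = 0.0468/0.0426 = 1.0986.
h_ss = 1.0986² = 1.2069 m. (Since h₀ = 2.49 m > h_ss, the level will fall toward this value.)

1.21 m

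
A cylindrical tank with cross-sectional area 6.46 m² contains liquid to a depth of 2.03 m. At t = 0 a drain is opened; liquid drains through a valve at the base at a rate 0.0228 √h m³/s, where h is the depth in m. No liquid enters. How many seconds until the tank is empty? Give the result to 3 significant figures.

A dh/dt = −Q_out = −0.0228 √h.
This is separable: 2 d(√h)/dt = −0.0228/A, so √h = √h₀ − (0.0228/(2A)) t.
Tank is empty when √h = 0: t_empty = 2A√h₀/0.0228.
t_empty = 2·6.46·√2.03/0.0228 = 12.920·1.4248/0.0228 = 807.38 s.

807 s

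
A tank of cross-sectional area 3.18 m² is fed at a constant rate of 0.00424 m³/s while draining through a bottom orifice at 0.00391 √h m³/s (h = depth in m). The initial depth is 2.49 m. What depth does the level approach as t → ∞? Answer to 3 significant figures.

1.18 m

Accumulation of liquid (constant cross-section A): A dh/dt = Q_in − 0.00391 √h. At steady state dh/dt = 0:
Q_in = 0.00391 √h_ss ⇒ √h_ss = 0.00424/0.00391 = 1.0844.
h_ss = 1.0844² = 1.1759 m. (Since h₀ = 2.49 m > h_ss, the level will fall toward this value.)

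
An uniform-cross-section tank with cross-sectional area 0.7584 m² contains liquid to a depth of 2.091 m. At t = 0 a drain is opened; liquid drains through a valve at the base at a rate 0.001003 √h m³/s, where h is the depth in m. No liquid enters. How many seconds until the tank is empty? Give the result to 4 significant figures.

2187 s

With no inflow, A dh/dt = −0.001003 √h.
∫ h^(−1/2) dh = −(0.001003/A) ∫ dt, giving 2√h = 2√h₀ − (0.001003/A) t.
Tank is empty when √h = 0: t_empty = 2A√h₀/0.001003.
t_empty = 2·0.7584·√2.091/0.001003 = 1.51680·1.44603/0.001003 = 2186.78 s.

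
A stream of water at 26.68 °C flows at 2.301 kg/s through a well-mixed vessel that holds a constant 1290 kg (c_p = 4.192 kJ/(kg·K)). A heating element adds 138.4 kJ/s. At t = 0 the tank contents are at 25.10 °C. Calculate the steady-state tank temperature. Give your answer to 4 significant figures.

Unsteady energy balance on the tank contents: M c_p dT/dt = ṁ c_p (T_in − T) + 138.4.
At steady state dT/dt = 0 ⇒ T_ss = T_in + Q̇/(ṁ c_p) = 26.68 + 138.4/(2.301·4.192) = 41.0282 °C.

41.03 °C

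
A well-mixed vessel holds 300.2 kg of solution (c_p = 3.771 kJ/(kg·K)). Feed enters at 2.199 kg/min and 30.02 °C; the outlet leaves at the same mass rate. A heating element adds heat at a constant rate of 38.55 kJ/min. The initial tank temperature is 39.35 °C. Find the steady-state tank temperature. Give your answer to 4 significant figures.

Unsteady energy balance on the tank contents: M c_p dT/dt = ṁ c_p (T_in − T) + 38.55.
At steady state dT/dt = 0 ⇒ T_ss = T_in + Q̇/(ṁ c_p) = 30.02 + 38.55/(2.199·3.771) = 34.6688 °C.

34.67 °C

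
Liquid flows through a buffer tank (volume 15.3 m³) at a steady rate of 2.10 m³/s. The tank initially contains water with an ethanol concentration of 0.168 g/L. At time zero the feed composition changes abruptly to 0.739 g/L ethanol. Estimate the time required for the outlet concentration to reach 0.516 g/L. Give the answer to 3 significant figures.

Mass balance on the solute (V constant): V dC/dt = Q(C_in − C), so τ = V/Q = 7.2857 s.
C(t) = C_in + (C₀ − C_in) e^(−t/τ). Set C = 0.516 and solve for t:
e^(−t/τ) = (C − C_in)/(C₀ − C_in) = (0.516 − 0.739)/(0.168 − 0.739) = 0.39054
t = −τ ln(…) = 7.2857 × 0.94022 = 6.8502 s.

6.85 s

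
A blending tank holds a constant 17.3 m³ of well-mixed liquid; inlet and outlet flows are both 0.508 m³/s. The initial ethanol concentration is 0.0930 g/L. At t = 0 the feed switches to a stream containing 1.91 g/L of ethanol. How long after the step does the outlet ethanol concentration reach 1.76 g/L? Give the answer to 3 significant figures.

Transient balance on the dissolved component: V dC/dt = Q(C_in − C), so τ = V/Q = 34.055 s.
C(t) = C_in + (C₀ − C_in) e^(−t/τ). Set C = 1.76 and solve for t:
e^(−t/τ) = (C − C_in)/(C₀ − C_in) = (1.76 − 1.91)/(0.0930 − 1.91) = 0.082554
t = −τ ln(…) = 34.055 × 2.4943 = 84.944 s.

84.9 s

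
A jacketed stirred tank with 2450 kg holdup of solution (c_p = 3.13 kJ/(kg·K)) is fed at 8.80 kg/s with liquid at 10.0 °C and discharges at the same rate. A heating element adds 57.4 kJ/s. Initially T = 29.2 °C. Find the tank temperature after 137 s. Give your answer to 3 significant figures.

22.5 °C

M c_p dT/dt = ṁ c_p (T_in − T) + Q̇.
τ = M/ṁ = 278.41 s; T_ss = T_in + Q̇/(ṁ c_p) = 10.0 + 57.4/(8.80·3.13) = 12.084 °C.
T approaches T_ss exponentially: T(t) = T_ss + (T₀ − T_ss) e^(−t/τ).
T(137) = 12.084 + (17.116)·e^(−137/278.41) = 12.084 + (17.116)·0.61135 = 22.548 °C.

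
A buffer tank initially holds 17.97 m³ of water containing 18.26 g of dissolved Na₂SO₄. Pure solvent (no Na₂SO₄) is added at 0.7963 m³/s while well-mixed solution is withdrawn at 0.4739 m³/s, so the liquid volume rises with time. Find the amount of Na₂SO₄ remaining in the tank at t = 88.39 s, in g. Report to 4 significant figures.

4.519 g

Let m(t) be the amount of Na₂SO₄. Volume: V(t) = V₀ + (Q_in − Q_out) t = 17.97 + 0.322400 t; V(88.39) = 46.4669 m³.
Solute balance: dm/dt = 0 − Q_out C = −Q_out m/V(t).
Separate: dm/m = −Q_out dt/V(t) ⇒ ln(m/m₀) = −(Q_out/(Q_in−Q_out)) ln(V/V₀).
m = m₀ (V₀/V)^(Q_out/(Q_in−Q_out)) = 18.26 × (17.97/46.4669)^(1.46991) = 4.51877 g.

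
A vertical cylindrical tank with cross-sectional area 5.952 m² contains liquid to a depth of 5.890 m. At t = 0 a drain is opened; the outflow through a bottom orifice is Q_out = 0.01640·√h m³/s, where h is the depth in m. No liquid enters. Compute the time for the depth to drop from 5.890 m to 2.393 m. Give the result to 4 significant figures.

638.8 s

A dh/dt = −Q_out = −0.01640 √h.
This is separable: 2 d(√h)/dt = −0.01640/A, so √h = √h₀ − (0.01640/(2A)) t.
t = 2A(√h₀ − √h)/0.01640 = 2·5.952·(√5.890 − √2.393)/0.01640
  = 11.9040 × (2.42693 − 1.54693) / 0.01640 = 638.751 s.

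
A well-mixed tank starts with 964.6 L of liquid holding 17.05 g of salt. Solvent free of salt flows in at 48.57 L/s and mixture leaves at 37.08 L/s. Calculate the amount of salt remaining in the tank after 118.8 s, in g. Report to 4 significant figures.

0.9907 g

Total volume: dV/dt = Q_in − Q_out = 11.4900 L/s, so V(t) = 964.6 + 11.4900 t and V(118.8) = 2329.61 L.
Solute balance: dm/dt = 0 − Q_out C = −Q_out m/V(t).
dm/m = −Q_out dt/(V₀ + 11.4900 t); integrating gives ln(m/m₀) = −(Q_out/(Q_in−Q_out)) ln(V/V₀).
m = m₀ (V₀/V)^(Q_out/(Q_in−Q_out)) = 17.05 × (964.6/2329.61)^(3.22715) = 0.990672 g.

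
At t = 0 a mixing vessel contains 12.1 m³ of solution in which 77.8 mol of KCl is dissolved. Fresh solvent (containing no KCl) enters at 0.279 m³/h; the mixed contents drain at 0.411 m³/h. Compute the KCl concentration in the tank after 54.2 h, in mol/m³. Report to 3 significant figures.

0.970 mol/m³

Total volume: dV/dt = Q_in − Q_out = -0.13200 m³/h, so V(t) = 12.1 − 0.13200 t and V(54.2) = 4.9456 m³.
Solute balance: dm/dt = 0 − Q_out C = −Q_out m/V(t).
dm/m = −Q_out dt/(V₀ − 0.13200 t); integrating gives ln(m/m₀) = −(Q_out/(Q_in−Q_out)) ln(V/V₀).
m = m₀ (V₀/V)^(Q_out/(Q_in−Q_out)) = 77.8 × (12.1/4.9456)^(-3.1136) = 4.7987 mol.
C = m/V = 4.7987/4.9456 = 0.97030 mol/m³.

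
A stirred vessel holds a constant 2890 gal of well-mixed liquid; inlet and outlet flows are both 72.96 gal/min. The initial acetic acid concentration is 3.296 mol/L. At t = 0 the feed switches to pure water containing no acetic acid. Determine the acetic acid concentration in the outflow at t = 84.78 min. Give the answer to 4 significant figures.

Accumulation = in − out for the solute gives V dC/dt = Q(C_in − C).
Rewrite as dC/dt + C/τ = C_in/τ, τ = V/Q = 39.6107 min.
Integrating: C(t) = C_in + (C₀ − C_in) e^(−t/τ).
C(84.78) = 0 + (3.296 − 0)·e^(−84.78/39.6107) = 0 + (3.29600)·0.117616 = 0.387663 mol/L.

0.3877 mol/L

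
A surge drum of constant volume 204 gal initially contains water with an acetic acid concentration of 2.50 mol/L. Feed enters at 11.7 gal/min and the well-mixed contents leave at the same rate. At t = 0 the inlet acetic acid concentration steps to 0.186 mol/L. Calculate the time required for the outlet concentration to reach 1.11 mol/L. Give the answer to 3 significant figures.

Species balance on the tank: V dC/dt = Q(C_in − C), so τ = V/Q = 17.436 min.
C(t) = C_in + (C₀ − C_in) e^(−t/τ). Set C = 1.11 and solve for t:
e^(−t/τ) = (C − C_in)/(C₀ − C_in) = (1.11 − 0.186)/(2.50 − 0.186) = 0.39931
t = −τ ln(…) = 17.436 × 0.91802 = 16.007 min.

16.0 min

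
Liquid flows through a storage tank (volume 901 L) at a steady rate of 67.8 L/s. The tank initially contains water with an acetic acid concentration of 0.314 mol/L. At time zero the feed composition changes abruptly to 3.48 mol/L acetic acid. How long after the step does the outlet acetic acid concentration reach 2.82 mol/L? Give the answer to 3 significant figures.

Species balance: V dC/dt = Q(C_in − C) ⇒ τ = V/Q = 13.289 s.
C(t) = C_in + (C₀ − C_in) e^(−t/τ). Set C = 2.82 and solve for t:
e^(−t/τ) = (C − C_in)/(C₀ − C_in) = (2.82 − 3.48)/(0.314 − 3.48) = 0.20846
t = −τ ln(…) = 13.289 × 1.5680 = 20.837 s.

20.8 s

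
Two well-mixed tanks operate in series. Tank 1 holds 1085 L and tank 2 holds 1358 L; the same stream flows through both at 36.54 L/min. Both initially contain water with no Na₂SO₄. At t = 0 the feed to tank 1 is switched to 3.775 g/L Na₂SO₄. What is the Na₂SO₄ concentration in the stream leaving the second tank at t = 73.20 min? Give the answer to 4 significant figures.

Time constants: τᵢ = Vᵢ/Q for each well-mixed tank.
τ₁ = 1085/36.54 = 29.6935 min; τ₂ = 1358/36.54 = 37.1648 min.
Tank 1: C₁ = C_in(1 − e^(−t/τ₁)). Tank 2 (τ₁ ≠ τ₂): C₂ = C_in[1 − (τ₁ e^(−t/τ₁) − τ₂ e^(−t/τ₂))/(τ₁ − τ₂)].
At t = 73.20: e^(−t/τ₁) = 0.0849929, e^(−t/τ₂) = 0.139511.
C₂ = 3.775·[1 − (29.6935·0.0849929 − 37.1648·0.139511)/(-7.47126)] = 3.775·0.643812 = 2.43039 g/L.

2.430 g/L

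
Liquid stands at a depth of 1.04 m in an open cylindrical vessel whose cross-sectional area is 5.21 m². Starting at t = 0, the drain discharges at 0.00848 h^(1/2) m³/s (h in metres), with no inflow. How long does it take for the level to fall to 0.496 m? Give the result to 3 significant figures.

388 s

A dh/dt = −Q_out = −0.00848 √h.
∫ h^(−1/2) dh = −(0.00848/A) ∫ dt, giving 2√h = 2√h₀ − (0.00848/A) t.
t = 2A(√h₀ − √h)/0.00848 = 2·5.21·(√1.04 − √0.496)/0.00848
  = 10.420 × (1.0198 − 0.70427) / 0.00848 = 387.72 s.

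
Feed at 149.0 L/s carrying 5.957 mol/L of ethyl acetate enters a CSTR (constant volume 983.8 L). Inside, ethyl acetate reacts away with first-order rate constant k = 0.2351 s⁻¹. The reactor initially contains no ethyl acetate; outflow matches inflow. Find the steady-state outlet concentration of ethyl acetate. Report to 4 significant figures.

2.334 mol/L

Species balance: V dC/dt = Q C_in − Q C − k V C.
Steady state (dC/dt = 0): C_ss = Q C_in/(Q + kV) = C_in/(1 + kV/Q).
C_ss = 149.0·5.957/(149.0 + 0.2351·983.8) = 887.593/380.291 = 2.33398 mol/L.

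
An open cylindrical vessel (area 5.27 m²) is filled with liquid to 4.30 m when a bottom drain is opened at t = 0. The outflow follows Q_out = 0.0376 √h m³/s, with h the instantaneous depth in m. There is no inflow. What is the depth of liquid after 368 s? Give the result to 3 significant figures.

0.579 m

Mass balance (ρ constant): A dh/dt = −0.0376 √h.
Separate and integrate: 2(√h − √h₀) = −(0.0376/A) t.
√h = √4.30 − 0.0376·368/(2·5.27) = 2.0736 − 1.3128 = 0.76085.
h = 0.76085² = 0.57890 m.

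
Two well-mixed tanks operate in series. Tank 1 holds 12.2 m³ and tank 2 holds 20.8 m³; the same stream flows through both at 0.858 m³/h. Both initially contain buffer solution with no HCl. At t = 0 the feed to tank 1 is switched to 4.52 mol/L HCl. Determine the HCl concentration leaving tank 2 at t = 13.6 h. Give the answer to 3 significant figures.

Time constants: τᵢ = Vᵢ/Q for each well-mixed tank.
τ₁ = 12.2/0.858 = 14.219 h; τ₂ = 20.8/0.858 = 24.242 h.
Tank 1: C₁ = C_in(1 − e^(−t/τ₁)). Tank 2 (τ₁ ≠ τ₂): C₂ = C_in[1 − (τ₁ e^(−t/τ₁) − τ₂ e^(−t/τ₂))/(τ₁ − τ₂)].
At t = 13.6: e^(−t/τ₁) = 0.38425, e^(−t/τ₂) = 0.57064.
C₂ = 4.52·[1 − (14.219·0.38425 − 24.242·0.57064)/(-10.023)] = 4.52·0.16495 = 0.74558 mol/L.

0.746 mol/L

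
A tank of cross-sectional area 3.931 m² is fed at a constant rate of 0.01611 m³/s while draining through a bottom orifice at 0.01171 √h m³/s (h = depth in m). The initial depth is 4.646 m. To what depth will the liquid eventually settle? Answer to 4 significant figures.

1.893 m

A dh/dt = Q_in − 0.01171 √h. Steady state requires inflow = outflow:
Q_in = 0.01171 √h_ss ⇒ √h_ss = 0.01611/0.01171 = 1.37575.
h_ss = 1.37575² = 1.89268 m. (Since h₀ = 4.646 m > h_ss, the level will fall toward this value.)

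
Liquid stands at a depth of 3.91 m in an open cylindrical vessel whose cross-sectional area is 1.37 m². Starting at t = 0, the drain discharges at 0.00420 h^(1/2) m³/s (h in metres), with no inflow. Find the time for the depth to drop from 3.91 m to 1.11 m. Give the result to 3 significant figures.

603 s

A dh/dt = −Q_out = −0.00420 √h.
This is separable: 2 d(√h)/dt = −0.00420/A, so √h = √h₀ − (0.00420/(2A)) t.
t = 2A(√h₀ − √h)/0.00420 = 2·1.37·(√3.91 − √1.11)/0.00420
  = 2.7400 × (1.9774 − 1.0536) / 0.00420 = 602.67 s.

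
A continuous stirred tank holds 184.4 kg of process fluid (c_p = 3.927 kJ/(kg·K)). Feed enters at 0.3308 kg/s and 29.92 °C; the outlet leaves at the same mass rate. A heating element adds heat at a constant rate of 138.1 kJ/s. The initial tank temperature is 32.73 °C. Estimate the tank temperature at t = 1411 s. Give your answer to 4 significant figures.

128.0 °C

M c_p dT/dt = ṁ c_p (T_in − T) + Q̇.
Rearrange: dT/dt = (T_ss − T)/τ with τ = M/ṁ = 557.437 s and T_ss = T_in + Q̇/(ṁ c_p) = 136.228 °C.
T approaches T_ss exponentially: T(t) = T_ss + (T₀ − T_ss) e^(−t/τ).
T(1411) = 136.228 + (-103.498)·e^(−1411/557.437) = 136.228 + (-103.498)·0.0795611 = 127.994 °C.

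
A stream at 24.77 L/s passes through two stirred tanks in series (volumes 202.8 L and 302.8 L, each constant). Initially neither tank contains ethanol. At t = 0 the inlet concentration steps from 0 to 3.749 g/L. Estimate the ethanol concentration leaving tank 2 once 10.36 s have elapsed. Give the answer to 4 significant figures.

Each tank obeys Vᵢ dCᵢ/dt = Q(Cᵢ₋₁ − Cᵢ), so τᵢ = Vᵢ/Q.
τ₁ = 202.8/24.77 = 8.18732 s; τ₂ = 302.8/24.77 = 12.2245 s.
Solving the cascade with C₁(0)=C₂(0)=0 gives C₂(t) = C_in[1 − (τ₁ e^(−t/τ₁) − τ₂ e^(−t/τ₂))/(τ₁ − τ₂)].
At t = 10.36: e^(−t/τ₁) = 0.282135, e^(−t/τ₂) = 0.428493.
C₂ = 3.749·[1 − (8.18732·0.282135 − 12.2245·0.428493)/(-4.03714)] = 3.749·0.274692 = 1.02982 g/L.

1.030 g/L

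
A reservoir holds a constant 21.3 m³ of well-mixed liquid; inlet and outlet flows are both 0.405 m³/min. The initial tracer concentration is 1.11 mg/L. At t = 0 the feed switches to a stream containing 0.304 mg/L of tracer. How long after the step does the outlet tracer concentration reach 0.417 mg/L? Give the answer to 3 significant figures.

103 min

Species balance on the tank: V dC/dt = Q(C_in − C), so τ = V/Q = 52.593 min.
C(t) = C_in + (C₀ − C_in) e^(−t/τ). Set C = 0.417 and solve for t:
e^(−t/τ) = (C − C_in)/(C₀ − C_in) = (0.417 − 0.304)/(1.11 − 0.304) = 0.14020
t = −τ ln(…) = 52.593 × 1.9647 = 103.33 min.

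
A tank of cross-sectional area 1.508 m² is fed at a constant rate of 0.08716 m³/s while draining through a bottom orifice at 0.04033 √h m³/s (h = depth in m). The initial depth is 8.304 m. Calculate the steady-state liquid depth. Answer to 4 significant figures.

4.671 m

Accumulation of liquid (constant cross-section A): A dh/dt = Q_in − 0.04033 √h. At steady state dh/dt = 0:
Q_in = 0.04033 √h_ss ⇒ √h_ss = 0.08716/0.04033 = 2.16117.
h_ss = 2.16117² = 4.67066 m. (Since h₀ = 8.304 m > h_ss, the level will fall toward this value.)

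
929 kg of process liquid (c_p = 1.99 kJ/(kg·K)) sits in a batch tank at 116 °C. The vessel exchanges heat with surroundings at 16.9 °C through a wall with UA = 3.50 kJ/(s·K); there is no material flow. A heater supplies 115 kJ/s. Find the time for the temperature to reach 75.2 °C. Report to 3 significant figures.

Lumped-capacitance energy balance: M c_p dT/dt = UA(T_amb − T) + Q̇.
τ = M c_p/UA = 528.20 s; T_ss = T_amb + Q̇/UA = 16.9 + 115/3.50 = 49.757 °C.
T(t) = T_ss + (T₀ − T_ss)e^(−t/τ); set T = 75.2:
t = −τ ln[(T − T_ss)/(T₀ − T_ss)] = −528.20 · ln(0.38408) = 505.43 s.

505 s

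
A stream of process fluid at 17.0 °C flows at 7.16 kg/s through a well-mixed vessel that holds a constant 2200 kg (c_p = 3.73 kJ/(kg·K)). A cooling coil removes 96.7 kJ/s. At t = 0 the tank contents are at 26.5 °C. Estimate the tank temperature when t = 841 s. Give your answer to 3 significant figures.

M c_p dT/dt = ṁ c_p (T_in − T) − Q̇.
Rearrange: dT/dt = (T_ss − T)/τ with τ = M/ṁ = 307.26 s and T_ss = T_in − Q̇/(ṁ c_p) = 13.379 °C.
This is linear first-order; T(t) = T_ss + (T₀ − T_ss) e^(−t/τ).
T(841) = 13.379 + (13.121)·e^(−841/307.26) = 13.379 + (13.121)·0.064760 = 14.229 °C.

14.2 °C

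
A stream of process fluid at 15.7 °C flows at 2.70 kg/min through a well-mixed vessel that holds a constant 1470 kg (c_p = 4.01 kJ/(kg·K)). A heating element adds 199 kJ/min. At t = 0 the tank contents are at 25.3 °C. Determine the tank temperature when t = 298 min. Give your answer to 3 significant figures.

29.0 °C

Heat balance on the well-mixed liquid: M c_p dT/dt = ṁ c_p (T_in − T) + 199.
τ = M/ṁ = 544.44 min; T_ss = T_in + Q̇/(ṁ c_p) = 15.7 + 199/(2.70·4.01) = 34.080 °C.
T approaches T_ss exponentially: T(t) = T_ss + (T₀ − T_ss) e^(−t/τ).
T(298) = 34.080 + (-8.7800)·e^(−298/544.44) = 34.080 + (-8.7800)·0.57848 = 29.001 °C.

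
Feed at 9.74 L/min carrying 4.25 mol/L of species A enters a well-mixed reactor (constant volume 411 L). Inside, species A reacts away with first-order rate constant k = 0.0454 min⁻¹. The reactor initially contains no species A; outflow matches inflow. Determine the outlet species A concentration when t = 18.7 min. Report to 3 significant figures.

Accumulation = in − out − consumed: V dC/dt = Q C_in − Q C − k V C.
dC/dt = (Q/V) C_in − (Q/V + k) C; effective rate a = Q/V + k = 0.023698 + 0.0454 = 0.069098 min⁻¹.
C_ss = Q C_in/(Q + kV) = 1.4576 mol/L; C(t) = C_ss + (C₀ − C_ss) e^(−a t).
C(18.7) = 1.4576 + (-1.4576)·e^(−0.069098·18.7) = 1.4576 + (-1.4576)·0.27468 = 1.0572 mol/L.

1.06 mol/L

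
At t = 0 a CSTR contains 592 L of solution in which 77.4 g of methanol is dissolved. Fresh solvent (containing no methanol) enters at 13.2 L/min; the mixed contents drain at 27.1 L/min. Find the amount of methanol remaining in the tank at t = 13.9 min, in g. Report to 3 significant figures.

Let m(t) be the amount of methanol. Volume: V(t) = V₀ + (Q_in − Q_out) t = 592 − 13.900 t; V(13.9) = 398.79 L.
Species balance (pure solvent in): dm/dt = −Q_out · m/V(t).
Separate: dm/m = −Q_out dt/V(t) ⇒ ln(m/m₀) = −(Q_out/(Q_in−Q_out)) ln(V/V₀).
m = m₀ (V₀/V)^(Q_out/(Q_in−Q_out)) = 77.4 × (592/398.79)^(-1.9496) = 35.828 g.

35.8 g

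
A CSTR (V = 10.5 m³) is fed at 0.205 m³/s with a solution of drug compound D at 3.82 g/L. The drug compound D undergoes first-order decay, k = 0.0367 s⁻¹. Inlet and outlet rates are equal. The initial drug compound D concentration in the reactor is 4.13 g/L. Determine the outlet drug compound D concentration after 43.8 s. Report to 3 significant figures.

1.57 g/L

Species balance: V dC/dt = Q C_in − Q C − k V C.
This is linear with rate a = Q/V + k = 0.056224 s⁻¹.
C_ss = Q C_in/(Q + kV) = 1.3265 g/L; C(t) = C_ss + (C₀ − C_ss) e^(−a t).
C(43.8) = 1.3265 + (2.8035)·e^(−0.056224·43.8) = 1.3265 + (2.8035)·0.085213 = 1.5654 g/L.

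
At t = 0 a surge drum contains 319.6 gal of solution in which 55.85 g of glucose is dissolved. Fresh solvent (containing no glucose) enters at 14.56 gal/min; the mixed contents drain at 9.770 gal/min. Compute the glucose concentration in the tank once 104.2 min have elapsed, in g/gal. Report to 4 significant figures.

Let m(t) be the amount of glucose. Volume: V(t) = V₀ + (Q_in − Q_out) t = 319.6 + 4.79000 t; V(104.2) = 818.718 gal.
Species balance (pure solvent in): dm/dt = −Q_out · m/V(t).
dm/m = −Q_out dt/(V₀ + 4.79000 t); integrating gives ln(m/m₀) = −(Q_out/(Q_in−Q_out)) ln(V/V₀).
m = m₀ (V₀/V)^(Q_out/(Q_in−Q_out)) = 55.85 × (319.6/818.718)^(2.03967) = 8.19905 g.
C = m/V = 8.19905/818.718 = 0.0100145 g/gal.

0.01001 g/gal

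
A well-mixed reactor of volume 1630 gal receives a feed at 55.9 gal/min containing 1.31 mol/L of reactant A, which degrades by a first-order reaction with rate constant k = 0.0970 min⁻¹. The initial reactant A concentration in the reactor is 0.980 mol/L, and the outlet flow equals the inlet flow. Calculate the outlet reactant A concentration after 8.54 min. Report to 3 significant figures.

Species balance: V dC/dt = Q C_in − Q C − k V C.
dC/dt = (Q/V) C_in − (Q/V + k) C; effective rate a = Q/V + k = 0.034294 + 0.0970 = 0.13129 min⁻¹.
C_ss = Q C_in/(Q + kV) = 0.34218 mol/L; C(t) = C_ss + (C₀ − C_ss) e^(−a t).
C(8.54) = 0.34218 + (0.63782)·e^(−0.13129·8.54) = 0.34218 + (0.63782)·0.32587 = 0.55002 mol/L.

0.550 mol/L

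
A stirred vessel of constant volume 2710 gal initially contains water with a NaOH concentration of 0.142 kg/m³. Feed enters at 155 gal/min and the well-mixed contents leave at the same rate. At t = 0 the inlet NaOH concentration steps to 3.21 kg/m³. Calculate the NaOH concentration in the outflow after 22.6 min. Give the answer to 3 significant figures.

Transient balance on the dissolved component: V dC/dt = Q(C_in − C).
So dC/dt = (C_in − C)/τ with τ = V/Q = 2710/155 = 17.484 min.
C approaches C_in exponentially: C(t) = C_in + (C₀ − C_in) e^(−t/τ).
C(22.6) = 3.21 + (0.142 − 3.21)·e^(−22.6/17.484) = 3.21 + (-3.0680)·0.27455 = 2.3677 kg/m³.

2.37 kg/m³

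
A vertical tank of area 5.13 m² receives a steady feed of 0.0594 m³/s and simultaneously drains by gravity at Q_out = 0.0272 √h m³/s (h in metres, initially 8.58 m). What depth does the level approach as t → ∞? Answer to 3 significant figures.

4.77 m

Level balance: A dh/dt = 0.0594 − 0.0272 √h. Setting dh/dt = 0:
Q_in = 0.0272 √h_ss ⇒ √h_ss = 0.0594/0.0272 = 2.1838.
h_ss = 2.1838² = 4.7691 m. (Since h₀ = 8.58 m > h_ss, the level will fall toward this value.)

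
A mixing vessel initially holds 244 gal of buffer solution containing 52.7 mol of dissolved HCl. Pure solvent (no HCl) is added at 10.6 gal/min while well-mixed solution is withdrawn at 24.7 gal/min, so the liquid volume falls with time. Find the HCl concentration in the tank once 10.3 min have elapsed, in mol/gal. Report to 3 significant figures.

Total volume: dV/dt = Q_in − Q_out = -14.100 gal/min, so V(t) = 244 − 14.100 t and V(10.3) = 98.770 gal.
Species balance (pure solvent in): dm/dt = −Q_out · m/V(t).
Separate: dm/m = −Q_out dt/V(t) ⇒ ln(m/m₀) = −(Q_out/(Q_in−Q_out)) ln(V/V₀).
m = m₀ (V₀/V)^(Q_out/(Q_in−Q_out)) = 52.7 × (244/98.770)^(-1.7518) = 10.809 mol.
C = m/V = 10.809/98.770 = 0.10943 mol/gal.

0.109 mol/gal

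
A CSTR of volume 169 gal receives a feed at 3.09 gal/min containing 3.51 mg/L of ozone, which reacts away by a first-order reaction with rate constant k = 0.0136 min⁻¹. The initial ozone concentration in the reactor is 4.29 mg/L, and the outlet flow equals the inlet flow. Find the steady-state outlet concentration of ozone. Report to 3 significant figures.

Species balance: V dC/dt = Q C_in − Q C − k V C.
Steady state (dC/dt = 0): C_ss = Q C_in/(Q + kV) = C_in/(1 + kV/Q).
C_ss = 3.09·3.51/(3.09 + 0.0136·169) = 10.846/5.3884 = 2.0128 mg/L.

2.01 mg/L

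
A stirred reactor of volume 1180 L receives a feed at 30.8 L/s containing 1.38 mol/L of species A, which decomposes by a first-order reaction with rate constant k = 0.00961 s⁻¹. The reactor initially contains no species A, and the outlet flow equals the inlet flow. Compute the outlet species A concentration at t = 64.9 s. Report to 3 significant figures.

0.909 mol/L

Accumulation = in − out − consumed: V dC/dt = Q C_in − Q C − k V C.
This is linear with rate a = Q/V + k = 0.035712 s⁻¹.
C_ss = Q C_in/(Q + kV) = 1.0086 mol/L; C(t) = C_ss + (C₀ − C_ss) e^(−a t).
C(64.9) = 1.0086 + (-1.0086)·e^(−0.035712·64.9) = 1.0086 + (-1.0086)·0.098501 = 0.90929 mol/L.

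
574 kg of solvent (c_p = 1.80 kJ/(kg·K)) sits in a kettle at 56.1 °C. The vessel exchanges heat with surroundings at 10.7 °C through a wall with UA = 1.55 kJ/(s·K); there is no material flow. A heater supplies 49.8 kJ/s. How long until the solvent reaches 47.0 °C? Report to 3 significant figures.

772 s

Lumped-capacitance energy balance: M c_p dT/dt = UA(T_amb − T) + Q̇.
τ = M c_p/UA = 666.58 s; T_ss = T_amb + Q̇/UA = 10.7 + 49.8/1.55 = 42.829 °C.
T(t) = T_ss + (T₀ − T_ss)e^(−t/τ); set T = 47.0:
t = −τ ln[(T − T_ss)/(T₀ − T_ss)] = −666.58 · ln(0.31429) = 771.52 s.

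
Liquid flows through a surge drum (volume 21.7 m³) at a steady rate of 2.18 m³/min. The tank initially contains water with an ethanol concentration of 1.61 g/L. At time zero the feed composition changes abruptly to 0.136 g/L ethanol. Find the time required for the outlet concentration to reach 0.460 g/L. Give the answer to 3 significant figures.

Species balance on the tank: V dC/dt = Q(C_in − C), so τ = V/Q = 9.9541 min.
C(t) = C_in + (C₀ − C_in) e^(−t/τ). Set C = 0.460 and solve for t:
e^(−t/τ) = (C − C_in)/(C₀ − C_in) = (0.460 − 0.136)/(1.61 − 0.136) = 0.21981
t = −τ ln(…) = 9.9541 × 1.5150 = 15.080 min.

15.1 min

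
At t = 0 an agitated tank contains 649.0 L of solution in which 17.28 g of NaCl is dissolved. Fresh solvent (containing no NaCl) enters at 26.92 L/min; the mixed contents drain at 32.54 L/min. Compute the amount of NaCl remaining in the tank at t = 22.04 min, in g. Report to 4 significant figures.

5.070 g

Let m(t) be the amount of NaCl. Volume: V(t) = V₀ + (Q_in − Q_out) t = 649.0 − 5.62000 t; V(22.04) = 525.135 L.
Species balance (pure solvent in): dm/dt = −Q_out · m/V(t).
dm/m = −Q_out dt/(V₀ − 5.62000 t); integrating gives ln(m/m₀) = −(Q_out/(Q_in−Q_out)) ln(V/V₀).
m = m₀ (V₀/V)^(Q_out/(Q_in−Q_out)) = 17.28 × (649.0/525.135)^(-5.79004) = 5.07006 g.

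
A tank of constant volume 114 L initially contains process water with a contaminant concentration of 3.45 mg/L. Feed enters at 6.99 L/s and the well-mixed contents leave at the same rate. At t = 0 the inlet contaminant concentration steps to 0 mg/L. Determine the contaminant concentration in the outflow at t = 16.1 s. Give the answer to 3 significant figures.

1.29 mg/L

Unsteady species balance (constant V, well mixed): V dC/dt = Q(C_in − C).
So dC/dt = (C_in − C)/τ with τ = V/Q = 114/6.99 = 16.309 s.
This is linear first-order; C(t) = C_in + (C₀ − C_in) e^(−t/τ).
C(16.1) = 0 + (3.45 − 0)·e^(−16.1/16.309) = 0 + (3.4500)·0.37262 = 1.2856 mg/L.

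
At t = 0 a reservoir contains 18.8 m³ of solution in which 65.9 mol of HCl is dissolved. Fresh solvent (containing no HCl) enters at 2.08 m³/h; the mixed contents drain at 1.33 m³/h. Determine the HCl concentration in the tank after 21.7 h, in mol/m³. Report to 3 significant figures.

Total volume: dV/dt = Q_in − Q_out = 0.75000 m³/h, so V(t) = 18.8 + 0.75000 t and V(21.7) = 35.075 m³.
Solute balance: dm/dt = 0 − Q_out C = −Q_out m/V(t).
dm/m = −Q_out dt/(V₀ + 0.75000 t); integrating gives ln(m/m₀) = −(Q_out/(Q_in−Q_out)) ln(V/V₀).
m = m₀ (V₀/V)^(Q_out/(Q_in−Q_out)) = 65.9 × (18.8/35.075)^(1.7733) = 21.807 mol.
C = m/V = 21.807/35.075 = 0.62173 mol/m³.

0.622 mol/m³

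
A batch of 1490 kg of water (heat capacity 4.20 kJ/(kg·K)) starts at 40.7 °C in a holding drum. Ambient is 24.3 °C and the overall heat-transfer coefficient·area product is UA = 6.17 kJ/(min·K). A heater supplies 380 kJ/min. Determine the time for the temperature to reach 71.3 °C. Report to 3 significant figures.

Lumped-capacitance energy balance: M c_p dT/dt = UA(T_amb − T) + Q̇.
τ = M c_p/UA = 1014.3 min; T_ss = T_amb + Q̇/UA = 24.3 + 380/6.17 = 85.888 °C.
T(t) = T_ss + (T₀ − T_ss)e^(−t/τ); set T = 71.3:
t = −τ ln[(T − T_ss)/(T₀ − T_ss)] = −1014.3 · ln(0.32283) = 1146.7 min.

1150 min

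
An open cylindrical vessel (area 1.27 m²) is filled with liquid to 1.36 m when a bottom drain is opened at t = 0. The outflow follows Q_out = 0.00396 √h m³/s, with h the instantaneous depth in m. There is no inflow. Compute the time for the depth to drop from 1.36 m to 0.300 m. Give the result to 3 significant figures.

Volume balance on the tank: A dh/dt = −0.00396 √h.
This is separable: 2 d(√h)/dt = −0.00396/A, so √h = √h₀ − (0.00396/(2A)) t.
t = 2A(√h₀ − √h)/0.00396 = 2·1.27·(√1.36 − √0.300)/0.00396
  = 2.5400 × (1.1662 − 0.54772) / 0.00396 = 396.69 s.

397 s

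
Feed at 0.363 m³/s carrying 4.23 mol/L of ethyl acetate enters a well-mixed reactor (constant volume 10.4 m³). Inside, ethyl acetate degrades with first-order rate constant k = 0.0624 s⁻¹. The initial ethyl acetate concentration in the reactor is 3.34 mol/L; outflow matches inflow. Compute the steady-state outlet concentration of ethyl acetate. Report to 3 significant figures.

Accumulation = in − out − consumed: V dC/dt = Q C_in − Q C − k V C.
At steady state: 0 = Q C_in − (Q + kV) C_ss, so C_ss = Q C_in/(Q + kV).
C_ss = 0.363·4.23/(0.363 + 0.0624·10.4) = 1.5355/1.0120 = 1.5173 mol/L.

1.52 mol/L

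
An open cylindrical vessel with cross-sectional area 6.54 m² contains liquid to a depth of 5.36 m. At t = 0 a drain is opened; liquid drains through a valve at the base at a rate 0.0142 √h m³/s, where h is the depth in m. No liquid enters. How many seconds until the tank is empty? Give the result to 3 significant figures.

With no inflow, A dh/dt = −0.0142 √h.
Separate and integrate: 2(√h − √h₀) = −(0.0142/A) t.
Set h = 0: 2√h₀ = (0.0142/A) t_empty ⇒ t_empty = 2A√h₀/0.0142.
t_empty = 2·6.54·√5.36/0.0142 = 13.080·2.3152/0.0142 = 2132.6 s.

2130 s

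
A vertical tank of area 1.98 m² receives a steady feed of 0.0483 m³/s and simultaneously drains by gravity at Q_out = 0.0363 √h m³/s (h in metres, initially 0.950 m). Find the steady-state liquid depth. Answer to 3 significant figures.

Unsteady balance on liquid volume: A dh/dt = Q_in − 0.0363 √h. At steady state dh/dt = 0:
Q_in = 0.0363 √h_ss ⇒ √h_ss = 0.0483/0.0363 = 1.3306.
h_ss = 1.3306² = 1.7704 m. (Since h₀ = 0.950 m < h_ss, the level will rise toward this value.)

1.77 m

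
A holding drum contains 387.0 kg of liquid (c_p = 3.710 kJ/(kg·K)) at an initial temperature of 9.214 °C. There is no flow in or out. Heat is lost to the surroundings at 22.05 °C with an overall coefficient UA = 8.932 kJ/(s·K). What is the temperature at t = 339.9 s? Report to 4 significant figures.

M c_p dT/dt = −UA(T − T_amb).
dT/dt = (T_ss − T)/τ with T_ss = T_amb = 22.0500 °C, τ = M c_p/UA = 387.0·3.710/8.932 = 160.745 s.
Integrating: T(t) = T_ss + (T₀ − T_ss) e^(−t/τ).
T(339.9) = 22.0500 + (-12.8360)·0.120689 = 20.5008 °C.

20.50 °C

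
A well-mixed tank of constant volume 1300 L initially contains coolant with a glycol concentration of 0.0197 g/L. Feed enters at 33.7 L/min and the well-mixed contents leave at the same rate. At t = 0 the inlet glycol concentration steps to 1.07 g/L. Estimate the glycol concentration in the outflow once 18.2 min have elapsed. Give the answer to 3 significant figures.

0.415 g/L

Species balance on the tank: V dC/dt = Q(C_in − C).
Time constant τ = V/Q = 1300/33.7 = 38.576 min.
Integrating: C(t) = C_in + (C₀ − C_in) e^(−t/τ).
C(18.2) = 1.07 + (0.0197 − 1.07)·e^(−18.2/38.576) = 1.07 + (-1.0503)·0.62388 = 0.41474 g/L.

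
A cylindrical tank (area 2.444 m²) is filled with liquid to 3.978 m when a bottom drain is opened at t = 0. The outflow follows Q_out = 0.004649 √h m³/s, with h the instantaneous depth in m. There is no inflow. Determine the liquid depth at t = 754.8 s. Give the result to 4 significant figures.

With no inflow, A dh/dt = −0.004649 √h.
∫ h^(−1/2) dh = −(0.004649/A) ∫ dt, giving 2√h = 2√h₀ − (0.004649/A) t.
√h = √3.978 − 0.004649·754.8/(2·2.444) = 1.99449 − 0.717894 = 1.27660.
h = 1.27660² = 1.62970 m.

1.630 m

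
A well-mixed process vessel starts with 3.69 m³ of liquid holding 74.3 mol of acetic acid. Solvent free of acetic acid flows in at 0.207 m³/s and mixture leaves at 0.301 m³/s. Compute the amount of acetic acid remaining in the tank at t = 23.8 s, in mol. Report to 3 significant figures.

3.76 mol

Let m(t) be the amount of acetic acid. Volume: V(t) = V₀ + (Q_in − Q_out) t = 3.69 − 0.094000 t; V(23.8) = 1.4528 m³.
No acetic acid enters, so dm/dt = −Q_out · (m/V).
Separate: dm/m = −Q_out dt/V(t) ⇒ ln(m/m₀) = −(Q_out/(Q_in−Q_out)) ln(V/V₀).
m = m₀ (V₀/V)^(Q_out/(Q_in−Q_out)) = 74.3 × (3.69/1.4528)^(-3.2021) = 3.7558 mol.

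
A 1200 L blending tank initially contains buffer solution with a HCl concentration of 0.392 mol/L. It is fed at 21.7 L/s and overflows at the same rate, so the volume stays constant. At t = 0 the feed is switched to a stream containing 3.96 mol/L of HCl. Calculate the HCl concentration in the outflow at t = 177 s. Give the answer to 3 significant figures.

3.81 mol/L

Mass balance on the solute (V constant): V dC/dt = Q(C_in − C).
So dC/dt = (C_in − C)/τ with τ = V/Q = 1200/21.7 = 55.300 s.
This is linear first-order; C(t) = C_in + (C₀ − C_in) e^(−t/τ).
C(177) = 3.96 + (0.392 − 3.96)·e^(−177/55.300) = 3.96 + (-3.5680)·0.040732 = 3.8147 mol/L.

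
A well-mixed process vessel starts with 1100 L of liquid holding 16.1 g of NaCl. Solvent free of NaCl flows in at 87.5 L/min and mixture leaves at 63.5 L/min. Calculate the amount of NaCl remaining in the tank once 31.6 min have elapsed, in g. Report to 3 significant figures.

Let m(t) be the amount of NaCl. Volume: V(t) = V₀ + (Q_in − Q_out) t = 1100 + 24.000 t; V(31.6) = 1858.4 L.
Species balance (pure solvent in): dm/dt = −Q_out · m/V(t).
Separate: dm/m = −Q_out dt/V(t) ⇒ ln(m/m₀) = −(Q_out/(Q_in−Q_out)) ln(V/V₀).
m = m₀ (V₀/V)^(Q_out/(Q_in−Q_out)) = 16.1 × (1100/1858.4)^(2.6458) = 4.0202 g.

4.02 g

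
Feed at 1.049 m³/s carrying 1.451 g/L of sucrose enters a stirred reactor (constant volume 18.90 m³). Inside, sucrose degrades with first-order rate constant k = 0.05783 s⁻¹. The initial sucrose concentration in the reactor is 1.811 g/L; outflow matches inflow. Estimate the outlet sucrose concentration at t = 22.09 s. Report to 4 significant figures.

0.8006 g/L

V dC/dt = Q(C_in − C) − k V C.
This is linear with rate a = Q/V + k = 0.113333 s⁻¹.
C_ss = Q C_in/(Q + kV) = 0.710601 g/L; C(t) = C_ss + (C₀ − C_ss) e^(−a t).
C(22.09) = 0.710601 + (1.10040)·e^(−0.113333·22.09) = 0.710601 + (1.10040)·0.0817967 = 0.800610 g/L.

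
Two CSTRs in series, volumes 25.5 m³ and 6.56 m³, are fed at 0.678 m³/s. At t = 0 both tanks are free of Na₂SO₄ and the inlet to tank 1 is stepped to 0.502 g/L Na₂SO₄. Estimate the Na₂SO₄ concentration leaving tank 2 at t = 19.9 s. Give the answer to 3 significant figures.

Each tank obeys Vᵢ dCᵢ/dt = Q(Cᵢ₋₁ − Cᵢ), so τᵢ = Vᵢ/Q.
τ₁ = 25.5/0.678 = 37.611 s; τ₂ = 6.56/0.678 = 9.6755 s.
Solving the cascade with C₁(0)=C₂(0)=0 gives C₂(t) = C_in[1 − (τ₁ e^(−t/τ₁) − τ₂ e^(−t/τ₂))/(τ₁ − τ₂)].
At t = 19.9: e^(−t/τ₁) = 0.58913, e^(−t/τ₂) = 0.12787.
C₂ = 0.502·[1 − (37.611·0.58913 − 9.6755·0.12787)/(27.935)] = 0.502·0.25111 = 0.12606 g/L.

0.126 g/L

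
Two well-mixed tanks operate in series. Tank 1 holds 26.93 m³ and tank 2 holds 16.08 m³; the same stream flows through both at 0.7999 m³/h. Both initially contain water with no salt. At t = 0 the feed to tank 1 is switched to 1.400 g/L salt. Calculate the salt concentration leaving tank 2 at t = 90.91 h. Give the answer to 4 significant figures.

Each tank obeys Vᵢ dCᵢ/dt = Q(Cᵢ₋₁ − Cᵢ), so τᵢ = Vᵢ/Q.
τ₁ = 26.93/0.7999 = 33.6667 h; τ₂ = 16.08/0.7999 = 20.1025 h.
Solving the cascade with C₁(0)=C₂(0)=0 gives C₂(t) = C_in[1 − (τ₁ e^(−t/τ₁) − τ₂ e^(−t/τ₂))/(τ₁ − τ₂)].
At t = 90.91: e^(−t/τ₁) = 0.0671858, e^(−t/τ₂) = 0.0108638.
C₂ = 1.400·[1 − (33.6667·0.0671858 − 20.1025·0.0108638)/(13.5642)] = 1.400·0.849343 = 1.18908 g/L.

1.189 g/L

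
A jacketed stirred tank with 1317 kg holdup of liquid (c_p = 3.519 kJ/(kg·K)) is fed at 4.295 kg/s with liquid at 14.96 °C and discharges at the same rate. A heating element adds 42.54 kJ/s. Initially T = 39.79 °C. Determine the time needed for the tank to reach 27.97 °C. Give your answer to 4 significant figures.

Heat balance on the well-mixed liquid: M c_p dT/dt = ṁ c_p (T_in − T) + 42.54.
τ = M/ṁ = 306.636 s; T_ss = T_in + Q̇/(ṁ c_p) = 17.7746 °C.
T(t) = T_ss + (T₀ − T_ss) e^(−t/τ). Set T = 27.97:
e^(−t/τ) = (27.97 − 17.7746)/(39.79 − 17.7746) = 0.463103
t = −306.636 · ln(0.463103) = 236.050 s.

236.0 s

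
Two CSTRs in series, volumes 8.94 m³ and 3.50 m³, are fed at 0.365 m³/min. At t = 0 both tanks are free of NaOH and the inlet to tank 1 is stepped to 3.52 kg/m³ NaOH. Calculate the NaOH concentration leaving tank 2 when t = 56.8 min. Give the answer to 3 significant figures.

2.96 kg/m³

Species balance on tank i: dCᵢ/dt = (Cᵢ₋₁ − Cᵢ)/τᵢ with τᵢ = Vᵢ/Q.
τ₁ = 8.94/0.365 = 24.493 min; τ₂ = 3.50/0.365 = 9.5890 min.
Solving the cascade with C₁(0)=C₂(0)=0 gives C₂(t) = C_in[1 − (τ₁ e^(−t/τ₁) − τ₂ e^(−t/τ₂))/(τ₁ − τ₂)].
At t = 56.8: e^(−t/τ₁) = 0.098370, e^(−t/τ₂) = 0.0026760.
C₂ = 3.52·[1 − (24.493·0.098370 − 9.5890·0.0026760)/(14.904)] = 3.52·0.84006 = 2.9570 kg/m³.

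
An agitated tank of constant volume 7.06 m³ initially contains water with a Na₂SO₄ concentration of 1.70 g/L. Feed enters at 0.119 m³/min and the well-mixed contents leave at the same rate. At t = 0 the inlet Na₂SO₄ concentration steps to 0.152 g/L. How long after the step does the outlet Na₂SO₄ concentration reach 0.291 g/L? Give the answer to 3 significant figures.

Unsteady species balance (constant V, well mixed): V dC/dt = Q(C_in − C), so τ = V/Q = 59.328 min.
C(t) = C_in + (C₀ − C_in) e^(−t/τ). Set C = 0.291 and solve for t:
e^(−t/τ) = (C − C_in)/(C₀ − C_in) = (0.291 − 0.152)/(1.70 − 0.152) = 0.089793
t = −τ ln(…) = 59.328 × 2.4102 = 142.99 min.

143 min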